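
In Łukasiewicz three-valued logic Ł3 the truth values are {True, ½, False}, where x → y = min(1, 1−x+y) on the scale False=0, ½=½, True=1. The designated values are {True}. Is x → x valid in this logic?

Every assignment of x over {True, ½, False} gives a value in {True}.
In particular, with x=½: x → x = True.

Yes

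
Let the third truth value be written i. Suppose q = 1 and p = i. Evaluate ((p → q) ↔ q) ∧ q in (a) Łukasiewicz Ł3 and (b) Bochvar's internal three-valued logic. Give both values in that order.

In Łukasiewicz Ł3: p → q = i → 1 = 1
(p → q) ↔ q = 1 ↔ 1 = 1
((p → q) ↔ q) ∧ q = 1 ∧ 1 = 1
In Bochvar's internal three-valued logic: p → q = i → 1 = i  [any arg is the third value ⇒ result is the third value]
(p → q) ↔ q = i ↔ 1 = i
((p → q) ↔ q) ∧ q = i ∧ 1 = i
They differ because Łukasiewicz Ł3 and Bochvar's internal three-valued logic treat i differently under the binary connectives.

1; i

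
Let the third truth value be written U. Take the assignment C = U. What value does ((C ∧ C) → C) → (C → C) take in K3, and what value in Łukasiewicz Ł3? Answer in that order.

In K3: C ∧ C = U ∧ U = U
(C ∧ C) → C = U → U = U  [¬U ∨ U]
C → C = U → U = U
((C ∧ C) → C) → (C → C) = U → U = U
In Łukasiewicz Ł3: C ∧ C = U ∧ U = U
(C ∧ C) → C = U → U = 1
C → C = U → U = 1
((C ∧ C) → C) → (C → C) = 1 → 1 = 1
They differ because K3 and Łukasiewicz Ł3 treat U differently under implication.

U; 1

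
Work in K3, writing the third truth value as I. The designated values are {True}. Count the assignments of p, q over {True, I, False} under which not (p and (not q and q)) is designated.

7

Of the 9 assignments, 7 give a value in {True}.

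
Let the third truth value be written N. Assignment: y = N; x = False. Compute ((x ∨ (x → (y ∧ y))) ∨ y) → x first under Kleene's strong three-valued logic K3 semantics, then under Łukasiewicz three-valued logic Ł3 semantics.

In Kleene's strong three-valued logic K3: y ∧ y = N ∧ N = N
x → (y ∧ y) = False → N = True  [¬False ∨ N]
x ∨ (x → (y ∧ y)) = False ∨ True = True
(x ∨ (x → (y ∧ y))) ∨ y = True ∨ N = True
((x ∨ (x → (y ∧ y))) ∨ y) → x = True → False = False
In Łukasiewicz three-valued logic Ł3: y ∧ y = N ∧ N = N
x → (y ∧ y) = False → N = True  [min(1, 1−0+½)]
x ∨ (x → (y ∧ y)) = False ∨ True = True
(x ∨ (x → (y ∧ y))) ∨ y = True ∨ N = True
((x ∨ (x → (y ∧ y))) ∨ y) → x = True → False = False

False; False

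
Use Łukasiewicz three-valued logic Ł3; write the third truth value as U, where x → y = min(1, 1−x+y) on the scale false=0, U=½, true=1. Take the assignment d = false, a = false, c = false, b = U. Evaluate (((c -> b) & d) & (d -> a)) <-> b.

U

c -> b = false -> U = true  [min(1, 1−0+½)]
(c -> b) & d = true & false = false
d -> a = false -> false = true
((c -> b) & d) & (d -> a) = false & true = false
(((c -> b) & d) & (d -> a)) <-> b = false <-> U = U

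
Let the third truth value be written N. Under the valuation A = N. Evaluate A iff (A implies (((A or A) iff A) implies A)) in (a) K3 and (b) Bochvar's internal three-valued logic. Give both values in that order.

In K3: A or A = N or N = N
(A or A) iff A = N iff N = N
((A or A) iff A) implies A = N implies N = N  [not N or N]
A implies (((A or A) iff A) implies A) = N implies N = N
A iff (A implies (((A or A) iff A) implies A)) = N iff N = N
In Bochvar's internal three-valued logic: A or A = N or N = N
(A or A) iff A = N iff N = N
((A or A) iff A) implies A = N implies N = N  [any arg is the third value ⇒ result is the third value]
A implies (((A or A) iff A) implies A) = N implies N = N
A iff (A implies (((A or A) iff A) implies A)) = N iff N = N

N; N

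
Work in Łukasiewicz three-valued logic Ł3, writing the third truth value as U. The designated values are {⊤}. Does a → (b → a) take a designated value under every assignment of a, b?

Every assignment of a, b over {⊤, U, ⊥} gives a value in {⊤}.
In particular, with a=U, b=U: a → (b → a) = ⊤.

Yes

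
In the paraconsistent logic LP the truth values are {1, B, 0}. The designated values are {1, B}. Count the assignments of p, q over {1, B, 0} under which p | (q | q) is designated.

Of the 9 assignments, 8 give a value in {1, B}.

8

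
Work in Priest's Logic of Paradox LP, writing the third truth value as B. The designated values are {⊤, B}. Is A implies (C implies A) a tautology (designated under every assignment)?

Yes

Every assignment of A, C over {⊤, B, ⊥} gives a value in {⊤, B}.
In particular, with A=B, C=B: A implies (C implies A) = B.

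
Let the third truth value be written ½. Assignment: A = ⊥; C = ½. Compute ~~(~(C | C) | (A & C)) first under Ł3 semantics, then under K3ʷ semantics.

½; ½

In Ł3: C | C = ½ | ½ = ½
~(C | C) = ~½ = ½
A & C = ⊥ & ½ = ⊥
~(C | C) | (A & C) = ½ | ⊥ = ½
~(~(C | C) | (A & C)) = ~½ = ½
~~(~(C | C) | (A & C)) = ~½ = ½
In K3ʷ: C | C = ½ | ½ = ½
~(C | C) = ~½ = ½
A & C = ⊥ & ½ = ½
~(C | C) | (A & C) = ½ | ½ = ½
~(~(C | C) | (A & C)) = ~½ = ½
~~(~(C | C) | (A & C)) = ~½ = ½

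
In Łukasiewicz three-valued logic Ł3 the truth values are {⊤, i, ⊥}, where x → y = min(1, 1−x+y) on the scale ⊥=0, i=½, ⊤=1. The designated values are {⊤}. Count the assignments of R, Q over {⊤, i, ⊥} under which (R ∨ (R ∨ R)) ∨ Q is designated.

Of the 9 assignments, 5 give a value in {⊤}.

5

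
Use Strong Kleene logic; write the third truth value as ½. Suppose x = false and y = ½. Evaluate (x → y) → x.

false

x → y = false → ½ = true  [¬false ∨ ½]
(x → y) → x = true → false = false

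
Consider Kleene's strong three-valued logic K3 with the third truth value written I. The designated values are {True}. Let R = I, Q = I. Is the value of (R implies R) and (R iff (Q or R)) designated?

R implies R = I implies I = I  [not I or I]
Q or R = I or I = I
R iff (Q or R) = I iff I = I
(R implies R) and (R iff (Q or R)) = I and I = I
I ∉ {True}.

No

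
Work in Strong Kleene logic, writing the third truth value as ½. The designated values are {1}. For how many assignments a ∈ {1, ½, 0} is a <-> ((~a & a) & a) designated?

a=1: 0 ·
a=½: ½ ·
a=0: 1 ✓

1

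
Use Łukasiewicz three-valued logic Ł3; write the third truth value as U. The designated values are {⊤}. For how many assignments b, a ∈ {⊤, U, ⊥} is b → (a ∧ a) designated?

6

Of the 9 assignments, 6 give a value in {⊤}.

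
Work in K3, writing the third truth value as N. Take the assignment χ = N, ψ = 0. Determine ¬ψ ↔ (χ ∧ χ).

¬ψ = ¬0 = 1
χ ∧ χ = N ∧ N = N
¬ψ ↔ (χ ∧ χ) = 1 ↔ N = N

N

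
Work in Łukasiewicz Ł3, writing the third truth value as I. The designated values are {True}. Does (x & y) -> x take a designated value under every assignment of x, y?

Yes

Every assignment of x, y over {True, I, False} gives a value in {True}.
In particular, with x=I, y=I: (x & y) -> x = True.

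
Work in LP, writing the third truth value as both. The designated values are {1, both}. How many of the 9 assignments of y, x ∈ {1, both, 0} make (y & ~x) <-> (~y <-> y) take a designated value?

8

Of the 9 assignments, 8 give a value in {1, both}.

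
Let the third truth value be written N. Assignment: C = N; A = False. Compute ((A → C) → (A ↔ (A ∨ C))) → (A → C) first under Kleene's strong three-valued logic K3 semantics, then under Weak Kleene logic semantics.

True; N

In Kleene's strong three-valued logic K3: A → C = False → N = True  [¬False ∨ N]
A ∨ C = False ∨ N = N
A ↔ (A ∨ C) = False ↔ N = N
(A → C) → (A ↔ (A ∨ C)) = True → N = N
A → C = False → N = True
((A → C) → (A ↔ (A ∨ C))) → (A → C) = N → True = True
In Weak Kleene logic: A → C = False → N = N  [any arg is the third value ⇒ result is the third value]
A ∨ C = False ∨ N = N
A ↔ (A ∨ C) = False ↔ N = N
(A → C) → (A ↔ (A ∨ C)) = N → N = N
A → C = False → N = N
((A → C) → (A ↔ (A ∨ C))) → (A → C) = N → N = N
They differ because Kleene's strong three-valued logic K3 and Weak Kleene logic treat N differently under the binary connectives.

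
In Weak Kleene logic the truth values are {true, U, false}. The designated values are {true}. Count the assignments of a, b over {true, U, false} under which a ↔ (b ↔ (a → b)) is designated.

Designated under: (a=true, b=true); (a=true, b=false); (a=false, b=false).

3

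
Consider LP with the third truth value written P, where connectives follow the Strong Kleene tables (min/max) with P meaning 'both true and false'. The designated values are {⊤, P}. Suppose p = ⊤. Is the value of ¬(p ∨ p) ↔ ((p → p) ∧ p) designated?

No

p ∨ p = ⊤ ∨ ⊤ = ⊤
¬(p ∨ p) = ¬⊤ = ⊥
p → p = ⊤ → ⊤ = ⊤
(p → p) ∧ p = ⊤ ∧ ⊤ = ⊤
¬(p ∨ p) ↔ ((p → p) ∧ p) = ⊥ ↔ ⊤ = ⊥
⊥ ∉ {⊤, P}.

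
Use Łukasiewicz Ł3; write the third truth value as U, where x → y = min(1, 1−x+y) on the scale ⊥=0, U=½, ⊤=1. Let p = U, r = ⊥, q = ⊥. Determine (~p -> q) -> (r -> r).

⊤

~p = ~U = U
~p -> q = U -> ⊥ = U  [min(1, 1−½+0)]
r -> r = ⊥ -> ⊥ = ⊤
(~p -> q) -> (r -> r) = U -> ⊤ = ⊤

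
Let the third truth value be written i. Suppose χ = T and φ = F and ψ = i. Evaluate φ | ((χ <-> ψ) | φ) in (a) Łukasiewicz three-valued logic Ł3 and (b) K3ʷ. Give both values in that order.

In Łukasiewicz three-valued logic Ł3: χ <-> ψ = T <-> i = i
(χ <-> ψ) | φ = i | F = i
φ | ((χ <-> ψ) | φ) = F | i = i
In K3ʷ: χ <-> ψ = T <-> i = i
(χ <-> ψ) | φ = i | F = i
φ | ((χ <-> ψ) | φ) = F | i = i

i; i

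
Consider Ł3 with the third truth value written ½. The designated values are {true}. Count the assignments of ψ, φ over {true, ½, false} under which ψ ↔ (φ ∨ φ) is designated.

Designated under: (ψ=true, φ=true); (ψ=½, φ=½); (ψ=false, φ=false).

3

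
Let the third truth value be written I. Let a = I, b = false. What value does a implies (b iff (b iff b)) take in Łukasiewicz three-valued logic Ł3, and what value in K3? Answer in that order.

I; I

In Łukasiewicz three-valued logic Ł3: b iff b = false iff false = true
b iff (b iff b) = false iff true = false
a implies (b iff (b iff b)) = I implies false = I  [min(1, 1−½+0)]
In K3: b iff b = false iff false = true
b iff (b iff b) = false iff true = false
a implies (b iff (b iff b)) = I implies false = I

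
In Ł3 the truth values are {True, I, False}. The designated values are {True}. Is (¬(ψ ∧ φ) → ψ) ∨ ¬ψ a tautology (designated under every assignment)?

No

Countermodel: ψ=I, φ=False gives I, which is not designated.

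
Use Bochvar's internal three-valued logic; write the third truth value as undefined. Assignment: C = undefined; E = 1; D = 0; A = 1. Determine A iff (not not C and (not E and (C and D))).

not C = not undefined = undefined
not not C = not undefined = undefined
not E = not 1 = 0
C and D = undefined and 0 = undefined
not E and (C and D) = 0 and undefined = undefined
not not C and (not E and (C and D)) = undefined and undefined = undefined
A iff (not not C and (not E and (C and D))) = 1 iff undefined = undefined

undefined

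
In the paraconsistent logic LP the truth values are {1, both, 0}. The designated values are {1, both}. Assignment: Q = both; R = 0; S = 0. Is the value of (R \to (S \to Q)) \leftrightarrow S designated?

S \to Q = 0 \to both = 1  [\lnot 0 \lor both]
R \to (S \to Q) = 0 \to 1 = 1
(R \to (S \to Q)) \leftrightarrow S = 1 \leftrightarrow 0 = 0
0 ∉ {1, both}.

No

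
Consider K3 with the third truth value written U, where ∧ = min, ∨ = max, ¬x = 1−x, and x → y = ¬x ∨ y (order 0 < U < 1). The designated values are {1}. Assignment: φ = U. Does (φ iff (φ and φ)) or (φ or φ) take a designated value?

φ and φ = U and U = U
φ iff (φ and φ) = U iff U = U
φ or φ = U or U = U
(φ iff (φ and φ)) or (φ or φ) = U or U = U
U ∉ {1}.

No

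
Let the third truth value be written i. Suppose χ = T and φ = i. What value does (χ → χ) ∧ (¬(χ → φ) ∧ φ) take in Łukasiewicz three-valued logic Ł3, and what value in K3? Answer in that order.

i; i

In Łukasiewicz three-valued logic Ł3: χ → χ = T → T = T
χ → φ = T → i = i  [min(1, 1−1+½)]
¬(χ → φ) = ¬i = i
¬(χ → φ) ∧ φ = i ∧ i = i
(χ → χ) ∧ (¬(χ → φ) ∧ φ) = T ∧ i = i
In K3: χ → χ = T → T = T
χ → φ = T → i = i  [¬T ∨ i]
¬(χ → φ) = ¬i = i
¬(χ → φ) ∧ φ = i ∧ i = i
(χ → χ) ∧ (¬(χ → φ) ∧ φ) = T ∧ i = i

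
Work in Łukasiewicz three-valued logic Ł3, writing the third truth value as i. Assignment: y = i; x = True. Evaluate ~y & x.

~y = ~i = i
~y & x = i & True = i

i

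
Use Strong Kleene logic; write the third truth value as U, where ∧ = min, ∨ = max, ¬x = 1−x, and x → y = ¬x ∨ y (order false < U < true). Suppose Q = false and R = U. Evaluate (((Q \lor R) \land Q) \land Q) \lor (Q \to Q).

true

Q \lor R = false \lor U = U
(Q \lor R) \land Q = U \land false = false
((Q \lor R) \land Q) \land Q = false \land false = false
Q \to Q = false \to false = true
(((Q \lor R) \land Q) \land Q) \lor (Q \to Q) = false \lor true = true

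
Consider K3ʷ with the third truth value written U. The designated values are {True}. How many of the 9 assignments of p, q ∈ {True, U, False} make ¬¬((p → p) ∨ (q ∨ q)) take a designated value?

4

Designated under: (p=True, q=True); (p=True, q=False); (p=False, q=True); (p=False, q=False).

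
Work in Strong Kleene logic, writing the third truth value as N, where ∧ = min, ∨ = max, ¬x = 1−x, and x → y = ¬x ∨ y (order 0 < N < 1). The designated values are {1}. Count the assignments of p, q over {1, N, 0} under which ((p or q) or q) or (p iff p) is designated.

Of the 9 assignments, 7 give a value in {1}.

7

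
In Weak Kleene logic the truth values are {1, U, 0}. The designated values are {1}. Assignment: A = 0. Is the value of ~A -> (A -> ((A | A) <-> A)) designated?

Yes

~A = ~0 = 1
A | A = 0 | 0 = 0
(A | A) <-> A = 0 <-> 0 = 1
A -> ((A | A) <-> A) = 0 -> 1 = 1
~A -> (A -> ((A | A) <-> A)) = 1 -> 1 = 1
1 ∈ {1}.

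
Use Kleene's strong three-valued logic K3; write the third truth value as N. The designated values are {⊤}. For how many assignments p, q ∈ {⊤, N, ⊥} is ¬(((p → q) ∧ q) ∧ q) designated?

Designated under: (p=⊤, q=⊥); (p=N, q=⊥); (p=⊥, q=⊥).

3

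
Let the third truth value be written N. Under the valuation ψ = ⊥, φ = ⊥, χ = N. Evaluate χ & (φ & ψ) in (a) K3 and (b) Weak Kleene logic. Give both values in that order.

In K3: φ & ψ = ⊥ & ⊥ = ⊥
χ & (φ & ψ) = N & ⊥ = ⊥
In Weak Kleene logic: φ & ψ = ⊥ & ⊥ = ⊥
χ & (φ & ψ) = N & ⊥ = N
They differ because K3 and Weak Kleene logic treat N differently under the binary connectives.

⊥; N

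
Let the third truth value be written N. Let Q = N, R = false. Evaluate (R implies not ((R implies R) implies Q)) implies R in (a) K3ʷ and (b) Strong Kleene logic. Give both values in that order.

N; false

In K3ʷ: R implies R = false implies false = true
(R implies R) implies Q = true implies N = N  [any arg is the third value ⇒ result is the third value]
not ((R implies R) implies Q) = not N = N
R implies not ((R implies R) implies Q) = false implies N = N
(R implies not ((R implies R) implies Q)) implies R = N implies false = N
In Strong Kleene logic: R implies R = false implies false = true
(R implies R) implies Q = true implies N = N  [not true or N]
not ((R implies R) implies Q) = not N = N
R implies not ((R implies R) implies Q) = false implies N = true
(R implies not ((R implies R) implies Q)) implies R = true implies false = false
They differ because K3ʷ and Strong Kleene logic treat N differently under the binary connectives.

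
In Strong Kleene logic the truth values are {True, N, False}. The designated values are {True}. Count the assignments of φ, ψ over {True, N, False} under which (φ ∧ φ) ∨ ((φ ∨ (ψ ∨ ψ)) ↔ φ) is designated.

Designated under: (φ=True, ψ=True); (φ=True, ψ=N); (φ=True, ψ=False); (φ=False, ψ=False).

4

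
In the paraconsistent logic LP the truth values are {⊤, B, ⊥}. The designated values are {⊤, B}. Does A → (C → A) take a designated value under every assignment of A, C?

Every assignment of A, C over {⊤, B, ⊥} gives a value in {⊤, B}.
In particular, with A=B, C=B: A → (C → A) = B.

Yes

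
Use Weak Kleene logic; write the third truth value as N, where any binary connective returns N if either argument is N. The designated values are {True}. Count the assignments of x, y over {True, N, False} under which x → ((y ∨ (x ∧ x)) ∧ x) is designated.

Designated under: (x=True, y=True); (x=True, y=False); (x=False, y=True); (x=False, y=False).

4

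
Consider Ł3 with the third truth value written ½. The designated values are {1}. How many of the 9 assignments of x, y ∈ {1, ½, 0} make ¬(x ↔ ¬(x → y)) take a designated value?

1

Designated under: (x=1, y=1).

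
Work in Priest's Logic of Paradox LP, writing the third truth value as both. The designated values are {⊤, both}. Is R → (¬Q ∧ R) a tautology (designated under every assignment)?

Countermodel: R=⊤, Q=⊤ gives ⊥, which is not designated.

No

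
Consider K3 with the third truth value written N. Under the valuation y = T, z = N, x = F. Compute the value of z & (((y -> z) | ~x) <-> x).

F

y -> z = T -> N = N  [~T | N]
~x = ~F = T
(y -> z) | ~x = N | T = T
((y -> z) | ~x) <-> x = T <-> F = F
z & (((y -> z) | ~x) <-> x) = N & F = F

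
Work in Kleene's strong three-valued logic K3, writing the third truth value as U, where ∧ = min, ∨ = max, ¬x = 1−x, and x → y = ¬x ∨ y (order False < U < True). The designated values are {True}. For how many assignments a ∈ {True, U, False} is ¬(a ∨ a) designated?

a=True: False ·
a=U: U ·
a=False: True ✓

1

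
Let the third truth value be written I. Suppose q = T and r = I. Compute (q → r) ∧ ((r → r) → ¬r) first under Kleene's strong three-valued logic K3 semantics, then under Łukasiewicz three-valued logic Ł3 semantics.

I; I

In Kleene's strong three-valued logic K3: q → r = T → I = I
r → r = I → I = I
¬r = ¬I = I
(r → r) → ¬r = I → I = I
(q → r) ∧ ((r → r) → ¬r) = I ∧ I = I
In Łukasiewicz three-valued logic Ł3: q → r = T → I = I  [min(1, 1−1+½)]
r → r = I → I = T
¬r = ¬I = I
(r → r) → ¬r = T → I = I
(q → r) ∧ ((r → r) → ¬r) = I ∧ I = I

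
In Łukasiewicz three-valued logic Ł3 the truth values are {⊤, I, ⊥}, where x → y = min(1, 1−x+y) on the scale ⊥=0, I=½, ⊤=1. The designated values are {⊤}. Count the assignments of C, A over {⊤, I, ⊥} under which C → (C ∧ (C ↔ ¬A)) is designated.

Of the 9 assignments, 7 give a value in {⊤}.

7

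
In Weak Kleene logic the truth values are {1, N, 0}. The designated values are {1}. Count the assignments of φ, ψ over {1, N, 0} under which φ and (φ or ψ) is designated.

Designated under: (φ=1, ψ=1); (φ=1, ψ=0).

2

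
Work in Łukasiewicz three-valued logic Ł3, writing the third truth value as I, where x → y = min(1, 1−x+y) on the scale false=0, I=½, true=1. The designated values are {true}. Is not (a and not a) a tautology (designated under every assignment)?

Countermodel: a=I gives I, which is not designated.

No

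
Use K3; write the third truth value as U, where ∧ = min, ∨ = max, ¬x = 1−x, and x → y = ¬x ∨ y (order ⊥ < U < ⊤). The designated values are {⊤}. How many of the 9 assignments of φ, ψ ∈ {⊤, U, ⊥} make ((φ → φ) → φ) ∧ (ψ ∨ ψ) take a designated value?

1

Designated under: (φ=⊤, ψ=⊤).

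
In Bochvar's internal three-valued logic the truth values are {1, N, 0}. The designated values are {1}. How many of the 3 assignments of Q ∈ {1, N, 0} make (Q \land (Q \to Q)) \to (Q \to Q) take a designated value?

Q=1: 1 ✓
Q=N: N ·
Q=0: 1 ✓

2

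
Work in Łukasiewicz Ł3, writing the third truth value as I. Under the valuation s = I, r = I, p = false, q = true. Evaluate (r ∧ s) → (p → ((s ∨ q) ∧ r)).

r ∧ s = I ∧ I = I
s ∨ q = I ∨ true = true
(s ∨ q) ∧ r = true ∧ I = I
p → ((s ∨ q) ∧ r) = false → I = true  [min(1, 1−0+½)]
(r ∧ s) → (p → ((s ∨ q) ∧ r)) = I → true = true

true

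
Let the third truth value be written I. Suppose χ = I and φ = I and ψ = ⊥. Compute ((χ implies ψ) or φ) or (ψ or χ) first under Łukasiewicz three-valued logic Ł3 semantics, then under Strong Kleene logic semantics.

I; I

In Łukasiewicz three-valued logic Ł3: χ implies ψ = I implies ⊥ = I  [min(1, 1−½+0)]
(χ implies ψ) or φ = I or I = I
ψ or χ = ⊥ or I = I
((χ implies ψ) or φ) or (ψ or χ) = I or I = I
In Strong Kleene logic: χ implies ψ = I implies ⊥ = I
(χ implies ψ) or φ = I or I = I
ψ or χ = ⊥ or I = I
((χ implies ψ) or φ) or (ψ or χ) = I or I = I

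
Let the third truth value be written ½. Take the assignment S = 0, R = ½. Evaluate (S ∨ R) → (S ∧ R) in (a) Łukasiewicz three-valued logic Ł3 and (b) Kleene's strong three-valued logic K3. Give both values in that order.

In Łukasiewicz three-valued logic Ł3: S ∨ R = 0 ∨ ½ = ½
S ∧ R = 0 ∧ ½ = 0
(S ∨ R) → (S ∧ R) = ½ → 0 = ½
In Kleene's strong three-valued logic K3: S ∨ R = 0 ∨ ½ = ½
S ∧ R = 0 ∧ ½ = 0
(S ∨ R) → (S ∧ R) = ½ → 0 = ½  [¬½ ∨ 0]

½; ½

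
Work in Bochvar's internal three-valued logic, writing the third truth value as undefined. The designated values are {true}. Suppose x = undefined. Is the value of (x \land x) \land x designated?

No

x \land x = undefined \land undefined = undefined
(x \land x) \land x = undefined \land undefined = undefined
undefined ∉ {true}.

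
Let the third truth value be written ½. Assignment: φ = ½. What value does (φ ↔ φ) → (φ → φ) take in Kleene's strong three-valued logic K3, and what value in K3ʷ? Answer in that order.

½; ½

In Kleene's strong three-valued logic K3: φ ↔ φ = ½ ↔ ½ = ½
φ → φ = ½ → ½ = ½
(φ ↔ φ) → (φ → φ) = ½ → ½ = ½
In K3ʷ: φ ↔ φ = ½ ↔ ½ = ½
φ → φ = ½ → ½ = ½
(φ ↔ φ) → (φ → φ) = ½ → ½ = ½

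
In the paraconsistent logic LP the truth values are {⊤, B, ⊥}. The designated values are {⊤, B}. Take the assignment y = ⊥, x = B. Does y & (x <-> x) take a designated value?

x <-> x = B <-> B = B
y & (x <-> x) = ⊥ & B = ⊥
⊥ ∉ {⊤, B}.

No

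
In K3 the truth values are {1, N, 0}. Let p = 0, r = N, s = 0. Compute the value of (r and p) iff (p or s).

r and p = N and 0 = 0
p or s = 0 or 0 = 0
(r and p) iff (p or s) = 0 iff 0 = 1

1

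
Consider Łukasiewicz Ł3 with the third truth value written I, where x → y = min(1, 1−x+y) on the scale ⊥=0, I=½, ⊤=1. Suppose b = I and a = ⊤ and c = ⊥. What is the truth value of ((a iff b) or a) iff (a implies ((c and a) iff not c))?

⊥

a iff b = ⊤ iff I = I
(a iff b) or a = I or ⊤ = ⊤
c and a = ⊥ and ⊤ = ⊥
not c = not ⊥ = ⊤
(c and a) iff not c = ⊥ iff ⊤ = ⊥
a implies ((c and a) iff not c) = ⊤ implies ⊥ = ⊥
((a iff b) or a) iff (a implies ((c and a) iff not c)) = ⊤ iff ⊥ = ⊥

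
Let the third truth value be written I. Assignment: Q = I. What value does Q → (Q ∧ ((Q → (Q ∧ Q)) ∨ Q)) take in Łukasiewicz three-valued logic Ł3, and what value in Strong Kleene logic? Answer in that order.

1; I

In Łukasiewicz three-valued logic Ł3: Q ∧ Q = I ∧ I = I
Q → (Q ∧ Q) = I → I = 1
(Q → (Q ∧ Q)) ∨ Q = 1 ∨ I = 1
Q ∧ ((Q → (Q ∧ Q)) ∨ Q) = I ∧ 1 = I
Q → (Q ∧ ((Q → (Q ∧ Q)) ∨ Q)) = I → I = 1
In Strong Kleene logic: Q ∧ Q = I ∧ I = I
Q → (Q ∧ Q) = I → I = I  [¬I ∨ I]
(Q → (Q ∧ Q)) ∨ Q = I ∨ I = I
Q ∧ ((Q → (Q ∧ Q)) ∨ Q) = I ∧ I = I
Q → (Q ∧ ((Q → (Q ∧ Q)) ∨ Q)) = I → I = I
They differ because Łukasiewicz three-valued logic Ł3 and Strong Kleene logic treat I differently under implication.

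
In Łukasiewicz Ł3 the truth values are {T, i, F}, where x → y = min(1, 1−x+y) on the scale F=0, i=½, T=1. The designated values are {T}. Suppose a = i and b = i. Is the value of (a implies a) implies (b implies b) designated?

a implies a = i implies i = T
b implies b = i implies i = T
(a implies a) implies (b implies b) = T implies T = T
T ∈ {T}.

Yes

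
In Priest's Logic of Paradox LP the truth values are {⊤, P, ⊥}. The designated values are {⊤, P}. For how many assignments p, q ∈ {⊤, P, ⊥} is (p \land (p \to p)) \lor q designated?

Of the 9 assignments, 8 give a value in {⊤, P}.

8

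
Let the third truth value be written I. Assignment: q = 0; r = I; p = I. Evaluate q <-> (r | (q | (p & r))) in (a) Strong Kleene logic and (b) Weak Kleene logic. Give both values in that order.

In Strong Kleene logic: p & r = I & I = I
q | (p & r) = 0 | I = I
r | (q | (p & r)) = I | I = I
q <-> (r | (q | (p & r))) = 0 <-> I = I
In Weak Kleene logic: p & r = I & I = I
q | (p & r) = 0 | I = I
r | (q | (p & r)) = I | I = I
q <-> (r | (q | (p & r))) = 0 <-> I = I

I; I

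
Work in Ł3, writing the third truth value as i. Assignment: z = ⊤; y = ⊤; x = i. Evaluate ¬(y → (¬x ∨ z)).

⊥

¬x = ¬i = i
¬x ∨ z = i ∨ ⊤ = ⊤
y → (¬x ∨ z) = ⊤ → ⊤ = ⊤
¬(y → (¬x ∨ z)) = ¬⊤ = ⊥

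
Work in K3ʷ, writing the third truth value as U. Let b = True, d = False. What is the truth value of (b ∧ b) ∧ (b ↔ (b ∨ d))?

True

b ∧ b = True ∧ True = True
b ∨ d = True ∨ False = True
b ↔ (b ∨ d) = True ↔ True = True
(b ∧ b) ∧ (b ↔ (b ∨ d)) = True ∧ True = True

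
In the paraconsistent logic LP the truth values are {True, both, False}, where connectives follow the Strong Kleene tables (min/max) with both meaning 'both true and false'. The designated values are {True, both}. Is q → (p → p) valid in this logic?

Every assignment of q, p over {True, both, False} gives a value in {True, both}.
In particular, with q=both, p=both: q → (p → p) = both.

Yes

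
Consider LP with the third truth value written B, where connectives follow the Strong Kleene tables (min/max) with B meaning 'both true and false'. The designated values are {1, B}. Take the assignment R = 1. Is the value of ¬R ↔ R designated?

¬R = ¬1 = 0
¬R ↔ R = 0 ↔ 1 = 0
0 ∉ {1, B}.

No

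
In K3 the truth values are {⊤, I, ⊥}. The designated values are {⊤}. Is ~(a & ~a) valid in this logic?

No

Countermodel: a=I gives I, which is not designated.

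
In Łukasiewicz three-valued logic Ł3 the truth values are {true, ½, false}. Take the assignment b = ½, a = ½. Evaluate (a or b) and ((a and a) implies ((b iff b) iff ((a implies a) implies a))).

½

a or b = ½ or ½ = ½
a and a = ½ and ½ = ½
b iff b = ½ iff ½ = true
a implies a = ½ implies ½ = true
(a implies a) implies a = true implies ½ = ½
(b iff b) iff ((a implies a) implies a) = true iff ½ = ½
(a and a) implies ((b iff b) iff ((a implies a) implies a)) = ½ implies ½ = true
(a or b) and ((a and a) implies ((b iff b) iff ((a implies a) implies a))) = ½ and true = ½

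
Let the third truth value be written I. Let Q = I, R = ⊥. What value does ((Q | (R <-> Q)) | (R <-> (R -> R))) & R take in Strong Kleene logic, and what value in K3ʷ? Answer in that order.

⊥; I

In Strong Kleene logic: R <-> Q = ⊥ <-> I = I
Q | (R <-> Q) = I | I = I
R -> R = ⊥ -> ⊥ = ⊤
R <-> (R -> R) = ⊥ <-> ⊤ = ⊥
(Q | (R <-> Q)) | (R <-> (R -> R)) = I | ⊥ = I
((Q | (R <-> Q)) | (R <-> (R -> R))) & R = I & ⊥ = ⊥
In K3ʷ: R <-> Q = ⊥ <-> I = I
Q | (R <-> Q) = I | I = I
R -> R = ⊥ -> ⊥ = ⊤
R <-> (R -> R) = ⊥ <-> ⊤ = ⊥
(Q | (R <-> Q)) | (R <-> (R -> R)) = I | ⊥ = I
((Q | (R <-> Q)) | (R <-> (R -> R))) & R = I & ⊥ = I
They differ because Strong Kleene logic and K3ʷ treat I differently under the binary connectives.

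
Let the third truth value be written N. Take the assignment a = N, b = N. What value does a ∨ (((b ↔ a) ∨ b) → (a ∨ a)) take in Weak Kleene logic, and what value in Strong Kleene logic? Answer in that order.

In Weak Kleene logic: b ↔ a = N ↔ N = N
(b ↔ a) ∨ b = N ∨ N = N
a ∨ a = N ∨ N = N
((b ↔ a) ∨ b) → (a ∨ a) = N → N = N
a ∨ (((b ↔ a) ∨ b) → (a ∨ a)) = N ∨ N = N
In Strong Kleene logic: b ↔ a = N ↔ N = N
(b ↔ a) ∨ b = N ∨ N = N
a ∨ a = N ∨ N = N
((b ↔ a) ∨ b) → (a ∨ a) = N → N = N  [¬N ∨ N]
a ∨ (((b ↔ a) ∨ b) → (a ∨ a)) = N ∨ N = N

N; N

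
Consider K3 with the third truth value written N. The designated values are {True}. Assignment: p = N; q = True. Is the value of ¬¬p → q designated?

Yes

¬p = ¬N = N
¬¬p = ¬N = N
¬¬p → q = N → True = True  [¬N ∨ True]
True ∈ {True}.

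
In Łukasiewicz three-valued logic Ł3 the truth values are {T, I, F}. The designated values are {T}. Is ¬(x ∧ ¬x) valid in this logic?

No

Countermodel: x=I gives I, which is not designated.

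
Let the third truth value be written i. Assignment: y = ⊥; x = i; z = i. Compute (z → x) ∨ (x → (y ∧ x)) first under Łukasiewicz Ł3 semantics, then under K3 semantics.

⊤; i

In Łukasiewicz Ł3: z → x = i → i = ⊤  [min(1, 1−½+½)]
y ∧ x = ⊥ ∧ i = ⊥
x → (y ∧ x) = i → ⊥ = i
(z → x) ∨ (x → (y ∧ x)) = ⊤ ∨ i = ⊤
In K3: z → x = i → i = i  [¬i ∨ i]
y ∧ x = ⊥ ∧ i = ⊥
x → (y ∧ x) = i → ⊥ = i
(z → x) ∨ (x → (y ∧ x)) = i ∨ i = i
They differ because Łukasiewicz Ł3 and K3 treat i differently under implication.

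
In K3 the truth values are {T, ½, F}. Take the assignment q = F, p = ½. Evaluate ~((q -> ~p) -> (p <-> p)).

½

~p = ~½ = ½
q -> ~p = F -> ½ = T  [~F | ½]
p <-> p = ½ <-> ½ = ½
(q -> ~p) -> (p <-> p) = T -> ½ = ½
~((q -> ~p) -> (p <-> p)) = ~½ = ½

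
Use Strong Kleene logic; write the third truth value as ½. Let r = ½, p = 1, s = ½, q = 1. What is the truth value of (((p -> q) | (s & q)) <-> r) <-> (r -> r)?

½

p -> q = 1 -> 1 = 1
s & q = ½ & 1 = ½
(p -> q) | (s & q) = 1 | ½ = 1
((p -> q) | (s & q)) <-> r = 1 <-> ½ = ½
r -> r = ½ -> ½ = ½  [~½ | ½]
(((p -> q) | (s & q)) <-> r) <-> (r -> r) = ½ <-> ½ = ½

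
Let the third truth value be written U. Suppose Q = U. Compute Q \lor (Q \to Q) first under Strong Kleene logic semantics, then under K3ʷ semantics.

U; U

In Strong Kleene logic: Q \to Q = U \to U = U  [\lnot U \lor U]
Q \lor (Q \to Q) = U \lor U = U
In K3ʷ: Q \to Q = U \to U = U  [any arg is the third value ⇒ result is the third value]
Q \lor (Q \to Q) = U \lor U = U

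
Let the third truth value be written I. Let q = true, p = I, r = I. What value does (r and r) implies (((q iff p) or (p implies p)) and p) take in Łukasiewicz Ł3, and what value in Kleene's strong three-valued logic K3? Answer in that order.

true; I

In Łukasiewicz Ł3: r and r = I and I = I
q iff p = true iff I = I  [1 − |1−½|]
p implies p = I implies I = true
(q iff p) or (p implies p) = I or true = true
((q iff p) or (p implies p)) and p = true and I = I
(r and r) implies (((q iff p) or (p implies p)) and p) = I implies I = true
In Kleene's strong three-valued logic K3: r and r = I and I = I
q iff p = true iff I = I
p implies p = I implies I = I  [not I or I]
(q iff p) or (p implies p) = I or I = I
((q iff p) or (p implies p)) and p = I and I = I
(r and r) implies (((q iff p) or (p implies p)) and p) = I implies I = I
They differ because Łukasiewicz Ł3 and Kleene's strong three-valued logic K3 treat I differently under implication.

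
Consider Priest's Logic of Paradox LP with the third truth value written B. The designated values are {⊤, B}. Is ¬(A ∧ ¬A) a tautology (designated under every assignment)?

Every assignment of A over {⊤, B, ⊥} gives a value in {⊤, B}.
In particular, with A=B: ¬(A ∧ ¬A) = B.

Yes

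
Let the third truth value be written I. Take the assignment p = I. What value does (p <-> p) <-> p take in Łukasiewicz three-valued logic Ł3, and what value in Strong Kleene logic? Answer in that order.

In Łukasiewicz three-valued logic Ł3: p <-> p = I <-> I = T  [1 − |½−½|]
(p <-> p) <-> p = T <-> I = I
In Strong Kleene logic: p <-> p = I <-> I = I
(p <-> p) <-> p = I <-> I = I

I; I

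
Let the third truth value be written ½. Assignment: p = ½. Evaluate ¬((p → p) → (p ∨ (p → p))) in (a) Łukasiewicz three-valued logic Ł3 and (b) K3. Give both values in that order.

In Łukasiewicz three-valued logic Ł3: p → p = ½ → ½ = ⊤  [min(1, 1−½+½)]
p → p = ½ → ½ = ⊤
p ∨ (p → p) = ½ ∨ ⊤ = ⊤
(p → p) → (p ∨ (p → p)) = ⊤ → ⊤ = ⊤
¬((p → p) → (p ∨ (p → p))) = ¬⊤ = ⊥
In K3: p → p = ½ → ½ = ½
p → p = ½ → ½ = ½
p ∨ (p → p) = ½ ∨ ½ = ½
(p → p) → (p ∨ (p → p)) = ½ → ½ = ½
¬((p → p) → (p ∨ (p → p))) = ¬½ = ½
They differ because Łukasiewicz three-valued logic Ł3 and K3 treat ½ differently under implication.

⊥; ½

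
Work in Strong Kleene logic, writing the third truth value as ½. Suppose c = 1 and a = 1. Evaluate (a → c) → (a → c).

1

a → c = 1 → 1 = 1
a → c = 1 → 1 = 1
(a → c) → (a → c) = 1 → 1 = 1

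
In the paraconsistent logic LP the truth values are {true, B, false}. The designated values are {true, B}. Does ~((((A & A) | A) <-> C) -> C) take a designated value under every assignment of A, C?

Countermodel: A=true, C=true gives false, which is not designated.

No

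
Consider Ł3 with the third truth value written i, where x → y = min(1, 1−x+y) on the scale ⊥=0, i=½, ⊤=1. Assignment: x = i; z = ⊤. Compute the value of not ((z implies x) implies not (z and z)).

z implies x = ⊤ implies i = i  [min(1, 1−1+½)]
z and z = ⊤ and ⊤ = ⊤
not (z and z) = not ⊤ = ⊥
(z implies x) implies not (z and z) = i implies ⊥ = i
not ((z implies x) implies not (z and z)) = not i = i

i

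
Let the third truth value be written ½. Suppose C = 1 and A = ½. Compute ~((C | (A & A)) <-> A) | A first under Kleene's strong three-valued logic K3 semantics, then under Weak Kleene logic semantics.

In Kleene's strong three-valued logic K3: A & A = ½ & ½ = ½
C | (A & A) = 1 | ½ = 1
(C | (A & A)) <-> A = 1 <-> ½ = ½
~((C | (A & A)) <-> A) = ~½ = ½
~((C | (A & A)) <-> A) | A = ½ | ½ = ½
In Weak Kleene logic: A & A = ½ & ½ = ½
C | (A & A) = 1 | ½ = ½
(C | (A & A)) <-> A = ½ <-> ½ = ½
~((C | (A & A)) <-> A) = ~½ = ½
~((C | (A & A)) <-> A) | A = ½ | ½ = ½

½; ½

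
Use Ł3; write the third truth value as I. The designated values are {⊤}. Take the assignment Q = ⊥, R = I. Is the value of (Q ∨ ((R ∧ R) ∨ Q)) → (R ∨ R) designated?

Yes

R ∧ R = I ∧ I = I
(R ∧ R) ∨ Q = I ∨ ⊥ = I
Q ∨ ((R ∧ R) ∨ Q) = ⊥ ∨ I = I
R ∨ R = I ∨ I = I
(Q ∨ ((R ∧ R) ∨ Q)) → (R ∨ R) = I → I = ⊤  [min(1, 1−½+½)]
⊤ ∈ {⊤}.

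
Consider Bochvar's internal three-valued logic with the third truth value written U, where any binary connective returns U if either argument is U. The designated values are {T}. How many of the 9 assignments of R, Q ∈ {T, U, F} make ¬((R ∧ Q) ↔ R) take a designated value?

Designated under: (R=T, Q=F).

1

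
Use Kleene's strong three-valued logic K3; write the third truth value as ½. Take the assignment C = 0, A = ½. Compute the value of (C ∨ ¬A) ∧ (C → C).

½

¬A = ¬½ = ½
C ∨ ¬A = 0 ∨ ½ = ½
C → C = 0 → 0 = 1
(C ∨ ¬A) ∧ (C → C) = ½ ∧ 1 = ½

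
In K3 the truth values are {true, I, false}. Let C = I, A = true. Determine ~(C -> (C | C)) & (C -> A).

C | C = I | I = I
C -> (C | C) = I -> I = I  [~I | I]
~(C -> (C | C)) = ~I = I
C -> A = I -> true = true
~(C -> (C | C)) & (C -> A) = I & true = I

I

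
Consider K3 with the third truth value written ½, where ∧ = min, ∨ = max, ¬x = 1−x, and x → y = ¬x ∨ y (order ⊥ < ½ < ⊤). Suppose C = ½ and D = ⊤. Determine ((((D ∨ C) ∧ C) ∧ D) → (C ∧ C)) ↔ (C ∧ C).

D ∨ C = ⊤ ∨ ½ = ⊤
(D ∨ C) ∧ C = ⊤ ∧ ½ = ½
((D ∨ C) ∧ C) ∧ D = ½ ∧ ⊤ = ½
C ∧ C = ½ ∧ ½ = ½
(((D ∨ C) ∧ C) ∧ D) → (C ∧ C) = ½ → ½ = ½  [¬½ ∨ ½]
C ∧ C = ½ ∧ ½ = ½
((((D ∨ C) ∧ C) ∧ D) → (C ∧ C)) ↔ (C ∧ C) = ½ ↔ ½ = ½

½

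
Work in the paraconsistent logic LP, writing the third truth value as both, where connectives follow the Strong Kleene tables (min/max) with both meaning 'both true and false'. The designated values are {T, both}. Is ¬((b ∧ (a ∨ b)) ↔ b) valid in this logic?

Countermodel: b=T, a=T gives F, which is not designated.

No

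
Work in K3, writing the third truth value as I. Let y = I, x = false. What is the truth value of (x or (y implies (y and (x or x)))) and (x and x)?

x or x = false or false = false
y and (x or x) = I and false = false
y implies (y and (x or x)) = I implies false = I  [not I or false]
x or (y implies (y and (x or x))) = false or I = I
x and x = false and false = false
(x or (y implies (y and (x or x)))) and (x and x) = I and false = false

false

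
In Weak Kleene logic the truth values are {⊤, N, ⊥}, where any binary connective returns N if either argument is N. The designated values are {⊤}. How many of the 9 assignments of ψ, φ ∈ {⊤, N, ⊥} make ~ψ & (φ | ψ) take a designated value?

Designated under: (ψ=⊥, φ=⊤).

1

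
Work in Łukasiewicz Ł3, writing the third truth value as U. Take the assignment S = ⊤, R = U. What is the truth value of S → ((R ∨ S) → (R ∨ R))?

U

R ∨ S = U ∨ ⊤ = ⊤
R ∨ R = U ∨ U = U
(R ∨ S) → (R ∨ R) = ⊤ → U = U  [min(1, 1−1+½)]
S → ((R ∨ S) → (R ∨ R)) = ⊤ → U = U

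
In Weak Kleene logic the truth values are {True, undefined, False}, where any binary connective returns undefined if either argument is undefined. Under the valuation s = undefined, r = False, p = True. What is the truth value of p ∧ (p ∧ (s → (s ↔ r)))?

undefined

s ↔ r = undefined ↔ False = undefined
s → (s ↔ r) = undefined → undefined = undefined
p ∧ (s → (s ↔ r)) = True ∧ undefined = undefined
p ∧ (p ∧ (s → (s ↔ r))) = True ∧ undefined = undefined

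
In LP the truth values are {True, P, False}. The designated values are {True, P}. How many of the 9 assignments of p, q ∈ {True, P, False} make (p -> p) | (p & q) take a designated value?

Of the 9 assignments, 9 give a value in {True, P}.

9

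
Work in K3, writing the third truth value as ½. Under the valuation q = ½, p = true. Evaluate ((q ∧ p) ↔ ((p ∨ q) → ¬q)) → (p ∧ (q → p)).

q ∧ p = ½ ∧ true = ½
p ∨ q = true ∨ ½ = true
¬q = ¬½ = ½
(p ∨ q) → ¬q = true → ½ = ½  [¬true ∨ ½]
(q ∧ p) ↔ ((p ∨ q) → ¬q) = ½ ↔ ½ = ½
q → p = ½ → true = true
p ∧ (q → p) = true ∧ true = true
((q ∧ p) ↔ ((p ∨ q) → ¬q)) → (p ∧ (q → p)) = ½ → true = true

true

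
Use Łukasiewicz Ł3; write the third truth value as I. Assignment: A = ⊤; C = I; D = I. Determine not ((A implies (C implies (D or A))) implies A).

D or A = I or ⊤ = ⊤
C implies (D or A) = I implies ⊤ = ⊤
A implies (C implies (D or A)) = ⊤ implies ⊤ = ⊤
(A implies (C implies (D or A))) implies A = ⊤ implies ⊤ = ⊤
not ((A implies (C implies (D or A))) implies A) = not ⊤ = ⊥

⊥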